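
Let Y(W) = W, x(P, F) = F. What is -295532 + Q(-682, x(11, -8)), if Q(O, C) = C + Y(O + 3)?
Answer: -296219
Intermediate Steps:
Q(O, C) = 3 + C + O (Q(O, C) = C + (O + 3) = C + (3 + O) = 3 + C + O)
-295532 + Q(-682, x(11, -8)) = -295532 + (3 - 8 - 682) = -295532 - 687 = -296219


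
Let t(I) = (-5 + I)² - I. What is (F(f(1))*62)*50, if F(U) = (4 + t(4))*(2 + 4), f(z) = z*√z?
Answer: 18600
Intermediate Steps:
f(z) = z^(3/2)
F(U) = 6 (F(U) = (4 + ((-5 + 4)² - 1*4))*(2 + 4) = (4 + ((-1)² - 4))*6 = (4 + (1 - 4))*6 = (4 - 3)*6 = 1*6 = 6)
(F(f(1))*62)*50 = (6*62)*50 = 372*50 = 18600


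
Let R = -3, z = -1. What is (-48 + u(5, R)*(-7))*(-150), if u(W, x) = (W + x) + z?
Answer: 8250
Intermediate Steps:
u(W, x) = -1 + W + x (u(W, x) = (W + x) - 1 = -1 + W + x)
(-48 + u(5, R)*(-7))*(-150) = (-48 + (-1 + 5 - 3)*(-7))*(-150) = (-48 + 1*(-7))*(-150) = (-48 - 7)*(-150) = -55*(-150) = 8250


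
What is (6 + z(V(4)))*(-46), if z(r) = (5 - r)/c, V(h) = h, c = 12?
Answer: -1679/6 ≈ -279.83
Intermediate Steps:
z(r) = 5/12 - r/12 (z(r) = (5 - r)/12 = (5 - r)*(1/12) = 5/12 - r/12)
(6 + z(V(4)))*(-46) = (6 + (5/12 - 1/12*4))*(-46) = (6 + (5/12 - ⅓))*(-46) = (6 + 1/12)*(-46) = (73/12)*(-46) = -1679/6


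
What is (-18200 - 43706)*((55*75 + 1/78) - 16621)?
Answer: 2320729747/3 ≈ 7.7358e+8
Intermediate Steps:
(-18200 - 43706)*((55*75 + 1/78) - 16621) = -61906*((4125 + 1/78) - 16621) = -61906*(321751/78 - 16621) = -61906*(-974687/78) = 2320729747/3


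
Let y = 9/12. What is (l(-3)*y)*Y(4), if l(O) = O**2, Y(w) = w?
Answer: 27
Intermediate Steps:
y = 3/4 (y = 9*(1/12) = 3/4 ≈ 0.75000)
(l(-3)*y)*Y(4) = ((-3)**2*(3/4))*4 = (9*(3/4))*4 = (27/4)*4 = 27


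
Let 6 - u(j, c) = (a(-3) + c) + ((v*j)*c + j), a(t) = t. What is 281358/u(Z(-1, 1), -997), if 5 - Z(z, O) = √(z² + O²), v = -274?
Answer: -384022439262/1713668450239 - 76861097082*√2/1713668450239 ≈ -0.28752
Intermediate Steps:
Z(z, O) = 5 - √(O² + z²) (Z(z, O) = 5 - √(z² + O²) = 5 - √(O² + z²))
u(j, c) = 9 - c - j + 274*c*j (u(j, c) = 6 - ((-3 + c) + ((-274*j)*c + j)) = 6 - ((-3 + c) + (-274*c*j + j)) = 6 - ((-3 + c) + (j - 274*c*j)) = 6 - (-3 + c + j - 274*c*j) = 6 + (3 - c - j + 274*c*j) = 9 - c - j + 274*c*j)
281358/u(Z(-1, 1), -997) = 281358/(9 - 1*(-997) - (5 - √(1² + (-1)²)) + 274*(-997)*(5 - √(1² + (-1)²))) = 281358/(9 + 997 - (5 - √(1 + 1)) + 274*(-997)*(5 - √(1 + 1))) = 281358/(9 + 997 - (5 - √2) + 274*(-997)*(5 - √2)) = 281358/(9 + 997 + (-5 + √2) + (-1365890 + 273178*√2)) = 281358/(-1364889 + 273179*√2)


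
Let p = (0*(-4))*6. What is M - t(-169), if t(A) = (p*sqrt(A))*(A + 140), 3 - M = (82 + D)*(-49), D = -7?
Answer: 3678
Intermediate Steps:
p = 0 (p = 0*6 = 0)
M = 3678 (M = 3 - (82 - 7)*(-49) = 3 - 75*(-49) = 3 - 1*(-3675) = 3 + 3675 = 3678)
t(A) = 0 (t(A) = (0*sqrt(A))*(A + 140) = 0*(140 + A) = 0)
M - t(-169) = 3678 - 1*0 = 3678 + 0 = 3678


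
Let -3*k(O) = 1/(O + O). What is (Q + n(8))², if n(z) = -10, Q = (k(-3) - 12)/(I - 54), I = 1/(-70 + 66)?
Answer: 364810000/3814209 ≈ 95.645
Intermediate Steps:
k(O) = -1/(6*O) (k(O) = -1/(3*(O + O)) = -1/(2*O)/3 = -1/(6*O))
I = -¼ (I = 1/(-4) = -¼ ≈ -0.25000)
Q = 430/1953 (Q = (-⅙/(-3) - 12)/(-¼ - 54) = (-⅙*(-⅓) - 12)/(-217/4) = (1/18 - 12)*(-4/217) = -215/18*(-4/217) = 430/1953 ≈ 0.22017)
(Q + n(8))² = (430/1953 - 10)² = (-19100/1953)² = 364810000/3814209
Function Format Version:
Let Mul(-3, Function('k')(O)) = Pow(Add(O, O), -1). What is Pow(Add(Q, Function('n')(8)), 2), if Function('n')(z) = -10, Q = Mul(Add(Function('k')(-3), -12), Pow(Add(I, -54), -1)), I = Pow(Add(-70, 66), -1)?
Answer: Rational(364810000, 3814209) ≈ 95.645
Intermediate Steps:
Function('k')(O) = Mul(Rational(-1, 6), Pow(O, -1)) (Function('k')(O) = Mul(Rational(-1, 3), Pow(Add(O, O), -1)) = Mul(Rational(-1, 3), Pow(Mul(2, O), -1)) = Mul(Rational(-1, 3), Mul(Rational(1, 2), Pow(O, -1))) = Mul(Rational(-1, 6), Pow(O, -1)))
I = Rational(-1, 4) (I = Pow(-4, -1) = Rational(-1, 4) ≈ -0.25000)
Q = Rational(430, 1953) (Q = Mul(Add(Mul(Rational(-1, 6), Pow(-3, -1)), -12), Pow(Add(Rational(-1, 4), -54), -1)) = Mul(Add(Mul(Rational(-1, 6), Rational(-1, 3)), -12), Pow(Rational(-217, 4), -1)) = Mul(Add(Rational(1, 18), -12), Rational(-4, 217)) = Mul(Rational(-215, 18), Rational(-4, 217)) = Rational(430, 1953) ≈ 0.22017)
Pow(Add(Q, Function('n')(8)), 2) = Pow(Add(Rational(430, 1953), -10), 2) = Pow(Rational(-19100, 1953), 2) = Rational(364810000, 3814209)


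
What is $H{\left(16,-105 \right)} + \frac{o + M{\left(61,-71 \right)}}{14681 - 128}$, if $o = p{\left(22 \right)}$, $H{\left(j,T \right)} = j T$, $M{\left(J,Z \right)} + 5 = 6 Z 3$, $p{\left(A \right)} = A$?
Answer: $- \frac{24450301}{14553} \approx -1680.1$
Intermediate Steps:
$M{\left(J,Z \right)} = -5 + 18 Z$ ($M{\left(J,Z \right)} = -5 + 6 Z 3 = -5 + 18 Z$)
$H{\left(j,T \right)} = T j$
$o = 22$
$H{\left(16,-105 \right)} + \frac{o + M{\left(61,-71 \right)}}{14681 - 128} = \left(-105\right) 16 + \frac{22 + \left(-5 + 18 \left(-71\right)\right)}{14681 - 128} = -1680 + \frac{22 - 1283}{14553} = -1680 + \left(22 - 1283\right) \frac{1}{14553} = -1680 - \frac{1261}{14553} = - \frac{24450301}{14553}$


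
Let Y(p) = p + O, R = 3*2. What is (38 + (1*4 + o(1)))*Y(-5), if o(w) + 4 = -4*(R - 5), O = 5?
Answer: 0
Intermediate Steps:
R = 6
Y(p) = 5 + p (Y(p) = p + 5 = 5 + p)
o(w) = -8 (o(w) = -4 - 4*(6 - 5) = -4 - 4*1 = -4 - 4 = -8)
(38 + (1*4 + o(1)))*Y(-5) = (38 + (1*4 - 8))*(5 - 5) = (38 + (4 - 8))*0 = (38 - 4)*0 = 34*0 = 0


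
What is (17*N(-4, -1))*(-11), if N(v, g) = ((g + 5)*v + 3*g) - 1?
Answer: 3740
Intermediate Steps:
N(v, g) = -1 + 3*g + v*(5 + g) (N(v, g) = ((5 + g)*v + 3*g) - 1 = (v*(5 + g) + 3*g) - 1 = (3*g + v*(5 + g)) - 1 = -1 + 3*g + v*(5 + g))
(17*N(-4, -1))*(-11) = (17*(-1 + 3*(-1) + 5*(-4) - 1*(-4)))*(-11) = (17*(-1 - 3 - 20 + 4))*(-11) = (17*(-20))*(-11) = -340*(-11) = 3740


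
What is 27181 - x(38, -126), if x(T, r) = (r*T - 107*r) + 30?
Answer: 18457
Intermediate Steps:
x(T, r) = 30 - 107*r + T*r (x(T, r) = (T*r - 107*r) + 30 = (-107*r + T*r) + 30 = 30 - 107*r + T*r)
27181 - x(38, -126) = 27181 - (30 - 107*(-126) + 38*(-126)) = 27181 - (30 + 13482 - 4788) = 27181 - 1*8724 = 27181 - 8724 = 18457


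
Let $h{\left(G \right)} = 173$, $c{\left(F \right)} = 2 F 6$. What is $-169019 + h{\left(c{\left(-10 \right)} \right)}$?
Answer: $-168846$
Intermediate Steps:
$c{\left(F \right)} = 12 F$
$-169019 + h{\left(c{\left(-10 \right)} \right)} = -169019 + 173 = -168846$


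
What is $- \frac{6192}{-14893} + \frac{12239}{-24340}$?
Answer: $- \frac{31562147}{362495620} \approx -0.087069$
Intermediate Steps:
$- \frac{6192}{-14893} + \frac{12239}{-24340} = \left(-6192\right) \left(- \frac{1}{14893}\right) + 12239 \left(- \frac{1}{24340}\right) = \frac{6192}{14893} - \frac{12239}{24340} = - \frac{31562147}{362495620}$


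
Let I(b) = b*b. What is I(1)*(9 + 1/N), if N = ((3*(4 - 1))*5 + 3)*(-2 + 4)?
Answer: 865/96 ≈ 9.0104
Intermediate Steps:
I(b) = b²
N = 96 (N = ((3*3)*5 + 3)*2 = (9*5 + 3)*2 = (45 + 3)*2 = 48*2 = 96)
I(1)*(9 + 1/N) = 1²*(9 + 1/96) = 1*(9 + 1/96) = 1*(865/96) = 865/96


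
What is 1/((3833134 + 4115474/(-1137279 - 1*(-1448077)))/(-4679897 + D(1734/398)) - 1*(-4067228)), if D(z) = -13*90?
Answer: 727433130733/2958635801777669921 ≈ 2.4587e-7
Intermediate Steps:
D(z) = -1170
1/((3833134 + 4115474/(-1137279 - 1*(-1448077)))/(-4679897 + D(1734/398)) - 1*(-4067228)) = 1/((3833134 + 4115474/(-1137279 - 1*(-1448077)))/(-4679897 - 1170) - 1*(-4067228)) = 1/((3833134 + 4115474/(-1137279 + 1448077))/(-4681067) + 4067228) = 1/((3833134 + 4115474/310798)*(-1/4681067) + 4067228) = 1/((3833134 + 4115474*(1/310798))*(-1/4681067) + 4067228) = 1/((3833134 + 2057737/155399)*(-1/4681067) + 4067228) = 1/((595667248203/155399)*(-1/4681067) + 4067228) = 1/(-595667248203/727433130733 + 4067228) = 1/(2958635801777669921/727433130733) = 727433130733/2958635801777669921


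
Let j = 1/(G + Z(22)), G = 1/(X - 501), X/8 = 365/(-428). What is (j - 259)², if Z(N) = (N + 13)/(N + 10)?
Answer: 240040522583883025/3603812453641 ≈ 66607.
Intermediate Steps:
X = -730/107 (X = 8*(365/(-428)) = 8*(365*(-1/428)) = 8*(-365/428) = -730/107 ≈ -6.8224)
Z(N) = (13 + N)/(10 + N)
G = -107/54337 (G = 1/(-730/107 - 501) = 1/(-54337/107) = -107/54337 ≈ -0.0019692)
j = 1738784/1898371 (j = 1/(-107/54337 + (13 + 22)/(10 + 22)) = 1/(-107/54337 + 35/32) = 1/(1898371/1738784) = 1738784/1898371 ≈ 0.91593)
(j - 259)² = (1738784/1898371 - 259)² = (-489939305/1898371)² = 240040522583883025/3603812453641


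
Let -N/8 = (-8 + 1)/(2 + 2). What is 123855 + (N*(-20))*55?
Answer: 108455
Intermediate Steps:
N = 14 (N = -8*(-8 + 1)/(2 + 2) = -(-56)/4 = -8*(-7/4) = 14)
123855 + (N*(-20))*55 = 123855 + (14*(-20))*55 = 123855 - 280*55 = 123855 - 15400 = 108455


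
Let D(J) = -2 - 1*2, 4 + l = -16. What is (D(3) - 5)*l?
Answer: 180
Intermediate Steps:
l = -20 (l = -4 - 16 = -20)
D(J) = -4 (D(J) = -2 - 2 = -4)
(D(3) - 5)*l = (-4 - 5)*(-20) = -9*(-20) = 180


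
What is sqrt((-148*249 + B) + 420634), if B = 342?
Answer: 2*sqrt(96031) ≈ 619.78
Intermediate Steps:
sqrt((-148*249 + B) + 420634) = sqrt((-148*249 + 342) + 420634) = sqrt((-36852 + 342) + 420634) = sqrt(-36510 + 420634) = sqrt(384124) = 2*sqrt(96031)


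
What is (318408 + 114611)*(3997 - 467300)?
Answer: -200619001757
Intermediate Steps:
(318408 + 114611)*(3997 - 467300) = 433019*(-463303) = -200619001757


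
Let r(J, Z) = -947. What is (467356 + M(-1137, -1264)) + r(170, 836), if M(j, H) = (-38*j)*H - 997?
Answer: -54146972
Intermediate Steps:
M(j, H) = -997 - 38*H*j (M(j, H) = -38*H*j - 997 = -997 - 38*H*j)
(467356 + M(-1137, -1264)) + r(170, 836) = (467356 + (-997 - 38*(-1264)*(-1137))) - 947 = (467356 + (-997 - 54612384)) - 947 = (467356 - 54613381) - 947 = -54146025 - 947 = -54146972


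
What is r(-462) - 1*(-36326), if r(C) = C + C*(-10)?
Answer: 40484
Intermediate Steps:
r(C) = -9*C (r(C) = C - 10*C = -9*C)
r(-462) - 1*(-36326) = -9*(-462) - 1*(-36326) = 4158 + 36326 = 40484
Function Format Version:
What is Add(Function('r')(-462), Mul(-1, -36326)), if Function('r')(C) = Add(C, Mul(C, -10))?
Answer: 40484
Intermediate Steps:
Function('r')(C) = Mul(-9, C) (Function('r')(C) = Add(C, Mul(-10, C)) = Mul(-9, C))
Add(Function('r')(-462), Mul(-1, -36326)) = Add(Mul(-9, -462), Mul(-1, -36326)) = Add(4158, 36326) = 40484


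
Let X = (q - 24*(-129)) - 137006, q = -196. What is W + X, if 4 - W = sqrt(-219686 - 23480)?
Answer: -134102 - I*sqrt(243166) ≈ -1.341e+5 - 493.12*I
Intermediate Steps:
W = 4 - I*sqrt(243166) (W = 4 - sqrt(-219686 - 23480) = 4 - sqrt(-243166) = 4 - I*sqrt(243166) ≈ 4.0 - 493.12*I)
X = -134106 (X = (-196 - 24*(-129)) - 137006 = (-196 + 3096) - 137006 = 2900 - 137006 = -134106)
W + X = (4 - I*sqrt(243166)) - 134106 = -134102 - I*sqrt(243166)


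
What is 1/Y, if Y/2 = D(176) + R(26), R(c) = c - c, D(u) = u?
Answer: 1/352 ≈ 0.0028409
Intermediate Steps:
R(c) = 0
Y = 352 (Y = 2*(176 + 0) = 2*176 = 352)
1/Y = 1/352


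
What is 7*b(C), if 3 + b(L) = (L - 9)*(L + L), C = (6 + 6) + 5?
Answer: 1883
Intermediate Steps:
C = 17 (C = 12 + 5 = 17)
b(L) = -3 + 2*L*(-9 + L) (b(L) = -3 + (L - 9)*(L + L) = -3 + (-9 + L)*(2*L) = -3 + 2*L*(-9 + L))
7*b(C) = 7*(-3 - 18*17 + 2*17²) = 7*(-3 - 306 + 2*289) = 7*(-3 - 306 + 578) = 7*269 = 1883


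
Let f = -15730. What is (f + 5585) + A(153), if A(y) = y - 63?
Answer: -10055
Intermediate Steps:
A(y) = -63 + y
(f + 5585) + A(153) = (-15730 + 5585) + (-63 + 153) = -10145 + 90 = -10055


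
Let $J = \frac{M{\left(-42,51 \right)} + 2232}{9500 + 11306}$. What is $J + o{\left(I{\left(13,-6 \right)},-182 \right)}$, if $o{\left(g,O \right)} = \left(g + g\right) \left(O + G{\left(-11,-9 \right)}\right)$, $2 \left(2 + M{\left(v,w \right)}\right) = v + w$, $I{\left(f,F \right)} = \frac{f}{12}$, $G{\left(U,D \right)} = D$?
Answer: $- \frac{51647891}{124836} \approx -413.73$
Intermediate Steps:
$I{\left(f,F \right)} = \frac{f}{12}$ ($I{\left(f,F \right)} = f \frac{1}{12} = \frac{f}{12}$)
$M{\left(v,w \right)} = -2 + \frac{v}{2} + \frac{w}{2}$ ($M{\left(v,w \right)} = -2 + \frac{v + w}{2} = -2 + \left(\frac{v}{2} + \frac{w}{2}\right) = -2 + \frac{v}{2} + \frac{w}{2}$)
$o{\left(g,O \right)} = 2 g \left(-9 + O\right)$ ($o{\left(g,O \right)} = \left(g + g\right) \left(O - 9\right) = 2 g \left(-9 + O\right)$)
$J = \frac{4469}{41612}$ ($J = \frac{\left(-2 + \frac{1}{2} \left(-42\right) + \frac{1}{2} \cdot 51\right) + 2232}{9500 + 11306} = \frac{\left(-2 - 21 + \frac{51}{2}\right) + 2232}{20806} = \left(\frac{5}{2} + 2232\right) \frac{1}{20806} = \frac{4469}{2} \cdot \frac{1}{20806} = \frac{4469}{41612} \approx 0.1074$)
$J + o{\left(I{\left(13,-6 \right)},-182 \right)} = \frac{4469}{41612} + 2 \cdot \frac{1}{12} \cdot 13 \left(-9 - 182\right) = \frac{4469}{41612} + 2 \cdot \frac{13}{12} \left(-191\right) = \frac{4469}{41612} - \frac{2483}{6} = - \frac{51647891}{124836}$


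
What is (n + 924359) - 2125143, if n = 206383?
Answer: -994401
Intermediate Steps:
(n + 924359) - 2125143 = (206383 + 924359) - 2125143 = 1130742 - 2125143 = -994401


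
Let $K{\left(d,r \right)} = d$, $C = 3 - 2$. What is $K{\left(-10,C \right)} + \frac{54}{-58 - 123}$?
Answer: $- \frac{1864}{181} \approx -10.298$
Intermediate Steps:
$C = 1$
$K{\left(-10,C \right)} + \frac{54}{-58 - 123} = -10 + \frac{54}{-58 - 123} = -10 + \frac{54}{-181} = -10 + 54 \left(- \frac{1}{181}\right) = -10 - \frac{54}{181} = - \frac{1864}{181}$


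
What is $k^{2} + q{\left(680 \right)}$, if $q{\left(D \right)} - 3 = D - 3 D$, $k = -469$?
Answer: $218604$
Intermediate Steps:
$q{\left(D \right)} = 3 - 2 D$ ($q{\left(D \right)} = 3 + \left(D - 3 D\right) = 3 - 2 D$)
$k^{2} + q{\left(680 \right)} = \left(-469\right)^{2} + \left(3 - 1360\right) = 219961 + \left(3 - 1360\right) = 219961 - 1357 = 218604$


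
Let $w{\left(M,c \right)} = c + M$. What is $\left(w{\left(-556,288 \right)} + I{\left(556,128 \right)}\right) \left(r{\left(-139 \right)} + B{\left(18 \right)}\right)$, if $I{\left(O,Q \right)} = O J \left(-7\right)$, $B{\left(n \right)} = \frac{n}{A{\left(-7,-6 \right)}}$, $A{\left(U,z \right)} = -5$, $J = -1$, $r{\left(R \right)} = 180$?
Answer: $\frac{3196368}{5} \approx 6.3927 \cdot 10^{5}$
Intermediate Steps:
$w{\left(M,c \right)} = M + c$
$B{\left(n \right)} = - \frac{n}{5}$ ($B{\left(n \right)} = \frac{n}{-5} = n \left(- \frac{1}{5}\right) = - \frac{n}{5}$)
$I{\left(O,Q \right)} = 7 O$ ($I{\left(O,Q \right)} = O \left(-1\right) \left(-7\right) = - O \left(-7\right) = 7 O$)
$\left(w{\left(-556,288 \right)} + I{\left(556,128 \right)}\right) \left(r{\left(-139 \right)} + B{\left(18 \right)}\right) = \left(\left(-556 + 288\right) + 7 \cdot 556\right) \left(180 - \frac{18}{5}\right) = \left(-268 + 3892\right) \left(180 - \frac{18}{5}\right) = 3624 \cdot \frac{882}{5} = \frac{3196368}{5}$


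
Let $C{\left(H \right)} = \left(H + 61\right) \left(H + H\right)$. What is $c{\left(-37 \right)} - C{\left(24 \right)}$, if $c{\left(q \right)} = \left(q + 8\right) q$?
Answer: $-3007$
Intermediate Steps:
$c{\left(q \right)} = q \left(8 + q\right)$ ($c{\left(q \right)} = \left(8 + q\right) q = q \left(8 + q\right)$)
$C{\left(H \right)} = 2 H \left(61 + H\right)$ ($C{\left(H \right)} = \left(61 + H\right) 2 H = 2 H \left(61 + H\right)$)
$c{\left(-37 \right)} - C{\left(24 \right)} = - 37 \left(8 - 37\right) - 2 \cdot 24 \left(61 + 24\right) = \left(-37\right) \left(-29\right) - 2 \cdot 24 \cdot 85 = 1073 - 4080 = -3007$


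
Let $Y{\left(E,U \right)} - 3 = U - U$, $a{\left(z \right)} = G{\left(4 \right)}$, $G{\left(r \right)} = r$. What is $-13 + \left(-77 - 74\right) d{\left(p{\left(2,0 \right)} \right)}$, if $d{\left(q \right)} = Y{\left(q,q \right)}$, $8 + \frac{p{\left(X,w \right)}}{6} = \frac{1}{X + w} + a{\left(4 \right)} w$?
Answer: $-466$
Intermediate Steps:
$a{\left(z \right)} = 4$
$p{\left(X,w \right)} = -48 + \frac{6}{X + w} + 24 w$ ($p{\left(X,w \right)} = -48 + 6 \left(\frac{1}{X + w} + 4 w\right) = -48 + \left(\frac{6}{X + w} + 24 w\right) = -48 + \frac{6}{X + w} + 24 w$)
$Y{\left(E,U \right)} = 3$ ($Y{\left(E,U \right)} = 3 + \left(U - U\right) = 3 + 0 = 3$)
$d{\left(q \right)} = 3$
$-13 + \left(-77 - 74\right) d{\left(p{\left(2,0 \right)} \right)} = -13 + \left(-77 - 74\right) 3 = -13 - 453 = -466$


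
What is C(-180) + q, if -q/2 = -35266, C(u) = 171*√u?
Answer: 70532 + 1026*I*√5 ≈ 70532.0 + 2294.2*I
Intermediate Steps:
q = 70532 (q = -2*(-35266) = 70532)
C(-180) + q = 171*√(-180) + 70532 = 171*(6*I*√5) + 70532 = 1026*I*√5 + 70532 = 70532 + 1026*I*√5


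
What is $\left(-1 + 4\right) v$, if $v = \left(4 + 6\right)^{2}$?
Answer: $300$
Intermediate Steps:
$v = 100$ ($v = 10^{2} = 100$)
$\left(-1 + 4\right) v = \left(-1 + 4\right) 100 = 3 \cdot 100 = 300$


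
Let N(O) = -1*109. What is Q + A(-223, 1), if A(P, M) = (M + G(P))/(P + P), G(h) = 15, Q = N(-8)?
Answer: -24315/223 ≈ -109.04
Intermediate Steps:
N(O) = -109
Q = -109
A(P, M) = (15 + M)/(2*P) (A(P, M) = (M + 15)/(P + P) = (15 + M)/((2*P)) = (15 + M)*(1/(2*P)) = (15 + M)/(2*P))
Q + A(-223, 1) = -109 + (1/2)*(15 + 1)/(-223) = -109 + (1/2)*(-1/223)*16 = -109 - 8/223 = -24315/223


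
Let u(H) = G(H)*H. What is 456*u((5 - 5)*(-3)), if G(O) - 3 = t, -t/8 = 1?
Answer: 0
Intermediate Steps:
t = -8 (t = -8*1 = -8)
G(O) = -5 (G(O) = 3 - 8 = -5)
u(H) = -5*H
456*u((5 - 5)*(-3)) = 456*(-5*(5 - 5)*(-3)) = 456*(-0*(-3)) = 456*(-5*0) = 456*0 = 0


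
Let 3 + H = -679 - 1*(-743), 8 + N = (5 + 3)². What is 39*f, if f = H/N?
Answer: 2379/56 ≈ 42.482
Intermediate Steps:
N = 56 (N = -8 + (5 + 3)² = -8 + 8² = -8 + 64 = 56)
H = 61 (H = -3 + (-679 - 1*(-743)) = -3 + (-679 + 743) = -3 + 64 = 61)
f = 61/56 ≈ 1.0893
39*f = 39*(61/56) = 2379/56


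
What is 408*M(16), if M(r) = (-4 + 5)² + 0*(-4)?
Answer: 408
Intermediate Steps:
M(r) = 1 (M(r) = 1² + 0 = 1 + 0 = 1)
408*M(16) = 408*1 = 408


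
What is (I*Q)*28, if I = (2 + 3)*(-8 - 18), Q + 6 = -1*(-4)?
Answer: 7280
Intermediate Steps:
Q = -2 (Q = -6 - 1*(-4) = -6 + 4 = -2)
I = -130 (I = 5*(-26) = -130)
(I*Q)*28 = -130*(-2)*28 = 260*28 = 7280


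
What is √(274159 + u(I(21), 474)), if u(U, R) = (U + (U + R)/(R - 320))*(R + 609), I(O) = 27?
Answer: √7278992182/154 ≈ 554.01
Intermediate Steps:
u(U, R) = (609 + R)*(U + (R + U)/(-320 + R)) (u(U, R) = (U + (R + U)/(-320 + R))*(609 + R) = (609 + R)*(U + (R + U)/(-320 + R)))
√(274159 + u(I(21), 474)) = √(274159 + (474² - 194271*27 + 609*474 + 27*474² + 290*474*27)/(-320 + 474)) = √(274159 + (224676 - 5245317 + 288666 + 27*224676 + 3711420)/154) = √(274159 + (224676 - 5245317 + 288666 + 6066252 + 3711420)/154) = √(274159 + (1/154)*5045697) = √(274159 + 5045697/154) = √(47266183/154) = √7278992182/154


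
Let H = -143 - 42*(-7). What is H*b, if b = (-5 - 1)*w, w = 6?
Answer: -5436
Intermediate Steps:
b = -36 (b = (-5 - 1)*6 = -6*6 = -36)
H = 151 (H = -143 - 1*(-294) = -143 + 294 = 151)
H*b = 151*(-36) = -5436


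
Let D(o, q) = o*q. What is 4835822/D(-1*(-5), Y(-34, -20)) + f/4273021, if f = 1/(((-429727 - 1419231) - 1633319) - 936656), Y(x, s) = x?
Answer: -45655463383719787308/1604986448060405 ≈ -28446.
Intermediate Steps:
f = -1/4418933 (f = 1/((-1848958 - 1633319) - 936656) = 1/(-3482277 - 936656) = 1/(-4418933) = -1/4418933 ≈ -2.2630e-7)
4835822/D(-1*(-5), Y(-34, -20)) + f/4273021 = 4835822/((-1*(-5)*(-34))) - 1/4418933/4273021 = 4835822/((5*(-34))) - 1/4418933*1/4273021 = 4835822/(-170) - 1/18882193506593 = 4835822*(-1/170) - 1/18882193506593 = -2417911/85 - 1/18882193506593 = -45655463383719787308/1604986448060405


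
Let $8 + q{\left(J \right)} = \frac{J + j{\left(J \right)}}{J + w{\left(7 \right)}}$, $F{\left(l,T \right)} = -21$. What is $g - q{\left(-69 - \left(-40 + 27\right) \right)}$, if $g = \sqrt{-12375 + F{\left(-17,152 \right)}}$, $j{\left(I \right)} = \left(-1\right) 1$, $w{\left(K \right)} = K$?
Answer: $\frac{335}{49} + 2 i \sqrt{3099} \approx 6.8367 + 111.34 i$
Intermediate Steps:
$j{\left(I \right)} = -1$
$q{\left(J \right)} = -8 + \frac{-1 + J}{7 + J}$ ($q{\left(J \right)} = -8 + \frac{J - 1}{J + 7} = -8 + \frac{-1 + J}{7 + J}$)
$g = 2 i \sqrt{3099}$ ($g = \sqrt{-12375 - 21} = \sqrt{-12396} = 2 i \sqrt{3099} \approx 111.34 i$)
$g - q{\left(-69 - \left(-40 + 27\right) \right)} = 2 i \sqrt{3099} - \frac{-57 - 7 \left(-69 - \left(-40 + 27\right)\right)}{7 - 56} = 2 i \sqrt{3099} - \frac{-57 - 7 \left(-69 - -13\right)}{7 - 56} = 2 i \sqrt{3099} - \frac{-57 - 7 \left(-69 + 13\right)}{7 + \left(-69 + 13\right)} = 2 i \sqrt{3099} - \frac{-57 - -392}{7 - 56} = 2 i \sqrt{3099} - \frac{-57 + 392}{-49} = 2 i \sqrt{3099} - \left(- \frac{1}{49}\right) 335 = 2 i \sqrt{3099} - - \frac{335}{49} = 2 i \sqrt{3099} + \frac{335}{49} = \frac{335}{49} + 2 i \sqrt{3099}$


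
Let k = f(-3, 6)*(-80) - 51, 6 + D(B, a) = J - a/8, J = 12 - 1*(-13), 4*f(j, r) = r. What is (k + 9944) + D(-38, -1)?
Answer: 78337/8 ≈ 9792.1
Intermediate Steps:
f(j, r) = r/4
J = 25 (J = 12 + 13 = 25)
D(B, a) = 19 - a/8 (D(B, a) = -6 + (25 - a/8) = 19 - a/8)
k = -171 (k = ((¼)*6)*(-80) - 51 = (3/2)*(-80) - 51 = -120 - 51 = -171)
(k + 9944) + D(-38, -1) = (-171 + 9944) + (19 - ⅛*(-1)) = 9773 + (19 + ⅛) = 9773 + 153/8 = 78337/8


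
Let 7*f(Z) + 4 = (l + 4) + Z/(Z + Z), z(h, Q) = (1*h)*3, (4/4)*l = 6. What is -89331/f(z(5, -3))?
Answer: -1250634/13 ≈ -96203.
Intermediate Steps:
l = 6
z(h, Q) = 3*h (z(h, Q) = h*3 = 3*h)
f(Z) = 13/14 (f(Z) = -4/7 + ((6 + 4) + Z/(Z + Z))/7 = -4/7 + (10 + Z/((2*Z)))/7 = -4/7 + (10 + (1/(2*Z))*Z)/7 = -4/7 + (10 + ½)/7 = -4/7 + (⅐)*(21/2) = -4/7 + 3/2 = 13/14)
-89331/f(z(5, -3)) = -89331/13/14 = -89331*14/13 = -1250634/13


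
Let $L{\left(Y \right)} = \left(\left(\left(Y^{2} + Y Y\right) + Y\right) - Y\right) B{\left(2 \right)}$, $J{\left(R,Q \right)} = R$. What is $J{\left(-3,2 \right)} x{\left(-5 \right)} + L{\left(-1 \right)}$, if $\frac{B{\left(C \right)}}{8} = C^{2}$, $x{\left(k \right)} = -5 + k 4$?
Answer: $139$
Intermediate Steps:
$x{\left(k \right)} = -5 + 4 k$
$B{\left(C \right)} = 8 C^{2}$
$L{\left(Y \right)} = 64 Y^{2}$ ($L{\left(Y \right)} = \left(\left(\left(Y^{2} + Y Y\right) + Y\right) - Y\right) 8 \cdot 2^{2} = \left(\left(\left(Y^{2} + Y^{2}\right) + Y\right) - Y\right) 8 \cdot 4 = \left(\left(2 Y^{2} + Y\right) - Y\right) 32 = \left(\left(Y + 2 Y^{2}\right) - Y\right) 32 = 2 Y^{2} \cdot 32 = 64 Y^{2}$)
$J{\left(-3,2 \right)} x{\left(-5 \right)} + L{\left(-1 \right)} = - 3 \left(-5 + 4 \left(-5\right)\right) + 64 \left(-1\right)^{2} = - 3 \left(-5 - 20\right) + 64 \cdot 1 = \left(-3\right) \left(-25\right) + 64 = 75 + 64 = 139$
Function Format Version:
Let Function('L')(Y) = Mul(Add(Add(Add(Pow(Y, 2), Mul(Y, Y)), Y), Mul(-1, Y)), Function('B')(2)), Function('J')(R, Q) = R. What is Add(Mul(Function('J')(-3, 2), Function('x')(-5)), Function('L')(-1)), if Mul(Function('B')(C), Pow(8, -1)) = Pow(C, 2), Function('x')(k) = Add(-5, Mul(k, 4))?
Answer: 139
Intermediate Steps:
Function('x')(k) = Add(-5, Mul(4, k))
Function('B')(C) = Mul(8, Pow(C, 2))
Function('L')(Y) = Mul(64, Pow(Y, 2)) (Function('L')(Y) = Mul(Add(Add(Add(Pow(Y, 2), Mul(Y, Y)), Y), Mul(-1, Y)), Mul(8, Pow(2, 2))) = Mul(Add(Add(Add(Pow(Y, 2), Pow(Y, 2)), Y), Mul(-1, Y)), Mul(8, 4)) = Mul(Add(Add(Mul(2, Pow(Y, 2)), Y), Mul(-1, Y)), 32) = Mul(Add(Add(Y, Mul(2, Pow(Y, 2))), Mul(-1, Y)), 32) = Mul(Mul(2, Pow(Y, 2)), 32) = Mul(64, Pow(Y, 2)))
Add(Mul(Function('J')(-3, 2), Function('x')(-5)), Function('L')(-1)) = Add(Mul(-3, Add(-5, Mul(4, -5))), Mul(64, Pow(-1, 2))) = Add(Mul(-3, Add(-5, -20)), Mul(64, 1)) = Add(Mul(-3, -25), 64) = Add(75, 64) = 139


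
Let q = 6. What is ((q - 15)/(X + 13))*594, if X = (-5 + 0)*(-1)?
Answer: -297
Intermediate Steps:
X = 5 (X = -5*(-1) = 5)
((q - 15)/(X + 13))*594 = ((6 - 15)/(5 + 13))*594 = -9/18*594 = -9*1/18*594 = -½*594 = -297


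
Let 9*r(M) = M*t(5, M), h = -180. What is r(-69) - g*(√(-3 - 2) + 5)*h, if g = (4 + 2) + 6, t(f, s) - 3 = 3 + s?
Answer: 11283 + 2160*I*√5 ≈ 11283.0 + 4829.9*I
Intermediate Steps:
t(f, s) = 6 + s (t(f, s) = 3 + (3 + s) = 6 + s)
g = 12 (g = 6 + 6 = 12)
r(M) = M*(6 + M)/9 (r(M) = (M*(6 + M))/9 = M*(6 + M)/9)
r(-69) - g*(√(-3 - 2) + 5)*h = (⅑)*(-69)*(6 - 69) - 12*(√(-3 - 2) + 5)*(-180) = (⅑)*(-69)*(-63) - 12*(√(-5) + 5)*(-180) = 483 - 12*(I*√5 + 5)*(-180) = 483 - 12*(5 + I*√5)*(-180) = 483 - (60 + 12*I*√5)*(-180) = 483 - (-10800 - 2160*I*√5) = 483 + (10800 + 2160*I*√5) = 11283 + 2160*I*√5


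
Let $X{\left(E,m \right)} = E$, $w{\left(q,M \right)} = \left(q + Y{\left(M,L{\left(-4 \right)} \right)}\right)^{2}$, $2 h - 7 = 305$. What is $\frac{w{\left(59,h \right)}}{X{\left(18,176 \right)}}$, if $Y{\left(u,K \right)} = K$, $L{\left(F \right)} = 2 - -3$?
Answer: $\frac{2048}{9} \approx 227.56$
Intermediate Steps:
$h = 156$ ($h = \frac{7}{2} + \frac{1}{2} \cdot 305 = \frac{7}{2} + \frac{305}{2} = 156$)
$L{\left(F \right)} = 5$ ($L{\left(F \right)} = 2 + 3 = 5$)
$w{\left(q,M \right)} = \left(5 + q\right)^{2}$ ($w{\left(q,M \right)} = \left(q + 5\right)^{2} = \left(5 + q\right)^{2}$)
$\frac{w{\left(59,h \right)}}{X{\left(18,176 \right)}} = \frac{\left(5 + 59\right)^{2}}{18} = 64^{2} \cdot \frac{1}{18} = 4096 \cdot \frac{1}{18} = \frac{2048}{9}$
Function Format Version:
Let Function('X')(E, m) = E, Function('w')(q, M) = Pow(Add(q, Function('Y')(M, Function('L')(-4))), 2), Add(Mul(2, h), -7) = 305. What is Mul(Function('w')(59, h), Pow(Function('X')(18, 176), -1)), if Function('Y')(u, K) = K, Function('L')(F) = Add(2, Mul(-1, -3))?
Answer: Rational(2048, 9) ≈ 227.56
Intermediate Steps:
h = 156 (h = Add(Rational(7, 2), Mul(Rational(1, 2), 305)) = Add(Rational(7, 2), Rational(305, 2)) = 156)
Function('L')(F) = 5 (Function('L')(F) = Add(2, 3) = 5)
Function('w')(q, M) = Pow(Add(5, q), 2) (Function('w')(q, M) = Pow(Add(q, 5), 2) = Pow(Add(5, q), 2))
Mul(Function('w')(59, h), Pow(Function('X')(18, 176), -1)) = Mul(Pow(Add(5, 59), 2), Pow(18, -1)) = Mul(Pow(64, 2), Rational(1, 18)) = Mul(4096, Rational(1, 18)) = Rational(2048, 9)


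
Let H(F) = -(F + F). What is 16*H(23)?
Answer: -736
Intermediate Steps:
H(F) = -2*F
16*H(23) = 16*(-2*23) = 16*(-46) = -736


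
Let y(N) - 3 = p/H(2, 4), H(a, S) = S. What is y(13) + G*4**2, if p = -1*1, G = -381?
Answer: -24373/4 ≈ -6093.3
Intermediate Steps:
p = -1
y(N) = 11/4 (y(N) = 3 - 1/4 = 11/4)
y(13) + G*4**2 = 11/4 - 381*4**2 = 11/4 - 381*16 = 11/4 - 6096 = -24373/4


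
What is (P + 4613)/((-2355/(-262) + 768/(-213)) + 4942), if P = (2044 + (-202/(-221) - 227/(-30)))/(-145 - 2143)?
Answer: 650726037607673/698031012204240 ≈ 0.93223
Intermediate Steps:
P = -13607947/15169440 (P = (2044 + (-202*(-1/221) - 227*(-1/30)))/(-2288) = (2044 + (202/221 + 227/30))*(-1/2288) = (2044 + 56227/6630)*(-1/2288) = (13607947/6630)*(-1/2288) = -13607947/15169440 ≈ -0.89706)
(P + 4613)/((-2355/(-262) + 768/(-213)) + 4942) = (-13607947/15169440 + 4613)/((-2355/(-262) + 768/(-213)) + 4942) = 69963018773/(15169440*((-2355*(-1/262) + 768*(-1/213)) + 4942)) = 69963018773/(15169440*((2355/262 - 256/71) + 4942)) = 69963018773/(15169440*(100133/18602 + 4942)) = 69963018773/(15169440*(92031217/18602)) = (69963018773/15169440)*(18602/92031217) = 650726037607673/698031012204240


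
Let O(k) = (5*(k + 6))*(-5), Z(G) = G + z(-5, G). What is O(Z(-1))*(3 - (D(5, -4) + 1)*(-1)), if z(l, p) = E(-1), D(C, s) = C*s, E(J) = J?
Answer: 1600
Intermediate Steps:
z(l, p) = -1
Z(G) = -1 + G (Z(G) = G - 1 = -1 + G)
O(k) = -150 - 25*k (O(k) = (5*(6 + k))*(-5) = (30 + 5*k)*(-5) = -150 - 25*k)
O(Z(-1))*(3 - (D(5, -4) + 1)*(-1)) = (-150 - 25*(-1 - 1))*(3 - (5*(-4) + 1)*(-1)) = (-150 - 25*(-2))*(3 - (-20 + 1)*(-1)) = (-150 + 50)*(3 - (-19)*(-1)) = -100*(3 - 1*19) = -100*(3 - 19) = -100*(-16) = 1600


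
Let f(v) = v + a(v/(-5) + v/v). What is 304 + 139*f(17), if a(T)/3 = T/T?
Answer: 3084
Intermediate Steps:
a(T) = 3 (a(T) = 3*(T/T) = 3*1 = 3)
f(v) = 3 + v (f(v) = v + 3 = 3 + v)
304 + 139*f(17) = 304 + 139*(3 + 17) = 304 + 139*20 = 304 + 2780 = 3084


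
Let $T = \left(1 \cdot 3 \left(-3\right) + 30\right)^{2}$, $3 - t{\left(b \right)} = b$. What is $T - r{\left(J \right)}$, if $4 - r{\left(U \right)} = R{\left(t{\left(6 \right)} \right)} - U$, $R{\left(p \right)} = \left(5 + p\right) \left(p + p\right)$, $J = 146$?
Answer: $279$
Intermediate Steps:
$t{\left(b \right)} = 3 - b$
$R{\left(p \right)} = 2 p \left(5 + p\right)$ ($R{\left(p \right)} = \left(5 + p\right) 2 p = 2 p \left(5 + p\right)$)
$T = 441$ ($T = \left(3 \left(-3\right) + 30\right)^{2} = \left(-9 + 30\right)^{2} = 21^{2} = 441$)
$r{\left(U \right)} = 16 + U$ ($r{\left(U \right)} = 4 - \left(2 \left(3 - 6\right) \left(5 + \left(3 - 6\right)\right) - U\right) = 4 - \left(2 \left(-3\right) \left(5 - 3\right) - U\right) = 4 - \left(2 \left(-3\right) 2 - U\right) = 4 - \left(-12 - U\right) = 4 + \left(12 + U\right) = 16 + U$)
$T - r{\left(J \right)} = 441 - \left(16 + 146\right) = 441 - 162 = 279$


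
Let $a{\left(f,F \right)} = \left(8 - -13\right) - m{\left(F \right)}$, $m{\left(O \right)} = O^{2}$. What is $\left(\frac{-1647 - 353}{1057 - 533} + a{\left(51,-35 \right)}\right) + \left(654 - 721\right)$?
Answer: $- \frac{167001}{131} \approx -1274.8$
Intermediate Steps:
$a{\left(f,F \right)} = 21 - F^{2}$ ($a{\left(f,F \right)} = \left(8 - -13\right) - F^{2} = \left(8 + 13\right) - F^{2} = 21 - F^{2}$)
$\left(\frac{-1647 - 353}{1057 - 533} + a{\left(51,-35 \right)}\right) + \left(654 - 721\right) = \left(\frac{-1647 - 353}{1057 - 533} + \left(21 - \left(-35\right)^{2}\right)\right) + \left(654 - 721\right) = \left(- \frac{2000}{524} + \left(21 - 1225\right)\right) + \left(654 - 721\right) = \left(\left(-2000\right) \frac{1}{524} + \left(21 - 1225\right)\right) - 67 = \left(- \frac{500}{131} - 1204\right) - 67 = - \frac{158224}{131} - 67 = - \frac{167001}{131}$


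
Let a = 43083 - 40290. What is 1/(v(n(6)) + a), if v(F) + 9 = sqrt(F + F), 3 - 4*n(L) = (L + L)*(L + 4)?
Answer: 1856/5167143 - I*sqrt(26)/5167143 ≈ 0.00035919 - 9.8682e-7*I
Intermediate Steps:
n(L) = 3/4 - L*(4 + L)/2 (n(L) = 3/4 - (L + L)*(L + 4)/4 = 3/4 - 2*L*(4 + L)/4 = 3/4 - L*(4 + L)/2)
a = 2793
v(F) = -9 + sqrt(2)*sqrt(F) (v(F) = -9 + sqrt(F + F) = -9 + sqrt(2*F) = -9 + sqrt(2)*sqrt(F))
1/(v(n(6)) + a) = 1/((-9 + sqrt(2)*sqrt(3/4 - 2*6 - 1/2*6**2)) + 2793) = 1/((-9 + sqrt(2)*sqrt(3/4 - 12 - 1/2*36)) + 2793) = 1/((-9 + sqrt(2)*sqrt(3/4 - 12 - 18)) + 2793) = 1/((-9 + sqrt(2)*sqrt(-117/4)) + 2793) = 1/((-9 + sqrt(2)*(3*I*sqrt(13)/2)) + 2793) = 1/((-9 + 3*I*sqrt(26)/2) + 2793) = 1/(2784 + 3*I*sqrt(26)/2)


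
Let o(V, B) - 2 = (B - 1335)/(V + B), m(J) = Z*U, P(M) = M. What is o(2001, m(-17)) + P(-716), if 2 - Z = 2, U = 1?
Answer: -476683/667 ≈ -714.67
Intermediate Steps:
Z = 0 (Z = 2 - 1*2 = 2 - 2 = 0)
m(J) = 0 (m(J) = 0*1 = 0)
o(V, B) = 2 + (-1335 + B)/(B + V) (o(V, B) = 2 + (B - 1335)/(V + B) = 2 + (-1335 + B)/(B + V))
o(2001, m(-17)) + P(-716) = (-1335 + 2*2001 + 3*0)/(0 + 2001) - 716 = (-1335 + 4002 + 0)/2001 - 716 = (1/2001)*2667 - 716 = 889/667 - 716 = -476683/667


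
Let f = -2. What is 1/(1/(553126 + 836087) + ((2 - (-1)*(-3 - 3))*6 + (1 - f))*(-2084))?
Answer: 1389213/60797517733 ≈ 2.2850e-5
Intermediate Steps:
1/(1/(553126 + 836087) + ((2 - (-1)*(-3 - 3))*6 + (1 - f))*(-2084)) = 1/(1/(553126 + 836087) + ((2 - (-1)*(-3 - 3))*6 + (1 - 1*(-2)))*(-2084)) = 1/(1/1389213 + ((2 - (-1)*(-6))*6 + (1 + 2))*(-2084)) = 1/(1/1389213 + ((2 - 1*6)*6 + 3)*(-2084)) = 1/(1/1389213 + ((2 - 6)*6 + 3)*(-2084)) = 1/(1/1389213 + (-4*6 + 3)*(-2084)) = 1/(1/1389213 + (-24 + 3)*(-2084)) = 1/(1/1389213 - 21*(-2084)) = 1/(1/1389213 + 43764) = 1/(60797517733/1389213) = 1389213/60797517733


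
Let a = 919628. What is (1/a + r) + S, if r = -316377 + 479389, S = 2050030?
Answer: 2035175388377/919628 ≈ 2.2130e+6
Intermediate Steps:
r = 163012
(1/a + r) + S = (1/919628 + 163012) + 2050030 = 149910399537/919628 + 2050030 = 2035175388377/919628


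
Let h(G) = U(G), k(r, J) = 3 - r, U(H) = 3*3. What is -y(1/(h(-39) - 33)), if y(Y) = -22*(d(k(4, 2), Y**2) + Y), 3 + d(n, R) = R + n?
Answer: -25597/288 ≈ -88.878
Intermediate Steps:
U(H) = 9
h(G) = 9
d(n, R) = -3 + R + n (d(n, R) = -3 + (R + n) = -3 + R + n)
y(Y) = 88 - 22*Y - 22*Y**2 (y(Y) = -22*((-3 + Y**2 + (3 - 1*4)) + Y) = -22*((-3 + Y**2 + (3 - 4)) + Y) = -22*((-3 + Y**2 - 1) + Y) = -22*((-4 + Y**2) + Y) = -22*(-4 + Y + Y**2) = 88 - 22*Y - 22*Y**2)
-y(1/(h(-39) - 33)) = -(88 - 22/(9 - 33) - 22/(9 - 33)**2) = -(88 - 22/(-24) - 22*(1/(-24))**2) = -(88 - 22*(-1/24) - 22*(-1/24)**2) = -(88 + 11/12 - 22*1/576) = -(88 + 11/12 - 11/288) = -1*25597/288 = -25597/288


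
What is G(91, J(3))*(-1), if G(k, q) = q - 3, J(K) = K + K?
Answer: -3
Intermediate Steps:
J(K) = 2*K
G(k, q) = -3 + q
G(91, J(3))*(-1) = (-3 + 2*3)*(-1) = (-3 + 6)*(-1) = 3*(-1) = -3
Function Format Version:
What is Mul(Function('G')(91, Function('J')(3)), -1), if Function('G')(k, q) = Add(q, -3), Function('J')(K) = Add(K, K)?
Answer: -3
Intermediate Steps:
Function('J')(K) = Mul(2, K)
Function('G')(k, q) = Add(-3, q)
Mul(Function('G')(91, Function('J')(3)), -1) = Mul(Add(-3, Mul(2, 3)), -1) = Mul(Add(-3, 6), -1) = Mul(3, -1) = -3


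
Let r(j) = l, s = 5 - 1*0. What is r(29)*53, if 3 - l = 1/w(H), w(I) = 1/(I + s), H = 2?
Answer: -212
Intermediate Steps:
s = 5 (s = 5 + 0 = 5)
w(I) = 1/(5 + I) (w(I) = 1/(I + 5) = 1/(5 + I))
l = -4 (l = 3 - 1/(1/(5 + 2)) = 3 - 1/(1/7) = 3 - 1/⅐ = 3 - 1*7 = 3 - 7 = -4)
r(j) = -4
r(29)*53 = -4*53 = -212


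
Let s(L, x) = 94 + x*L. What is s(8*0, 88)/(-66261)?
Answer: -94/66261 ≈ -0.0014186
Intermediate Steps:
s(L, x) = 94 + L*x
s(8*0, 88)/(-66261) = (94 + (8*0)*88)/(-66261) = (94 + 0*88)*(-1/66261) = (94 + 0)*(-1/66261) = 94*(-1/66261) = -94/66261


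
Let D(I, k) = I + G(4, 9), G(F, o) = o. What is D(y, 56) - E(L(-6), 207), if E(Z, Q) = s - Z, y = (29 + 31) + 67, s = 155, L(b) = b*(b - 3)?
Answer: 35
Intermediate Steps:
L(b) = b*(-3 + b)
y = 127 (y = 60 + 67 = 127)
E(Z, Q) = 155 - Z
D(I, k) = 9 + I (D(I, k) = I + 9 = 9 + I)
D(y, 56) - E(L(-6), 207) = (9 + 127) - (155 - (-6)*(-3 - 6)) = 136 - (155 - (-6)*(-9)) = 136 - (155 - 1*54) = 136 - (155 - 54) = 136 - 1*101 = 136 - 101 = 35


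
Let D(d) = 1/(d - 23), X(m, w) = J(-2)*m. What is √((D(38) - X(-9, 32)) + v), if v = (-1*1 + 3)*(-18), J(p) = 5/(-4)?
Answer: I*√42465/30 ≈ 6.869*I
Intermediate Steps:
J(p) = -5/4 (J(p) = 5*(-¼) = -5/4)
X(m, w) = -5*m/4
D(d) = 1/(-23 + d)
v = -36 (v = (-1 + 3)*(-18) = 2*(-18) = -36)
√((D(38) - X(-9, 32)) + v) = √((1/(-23 + 38) - (-5)*(-9)/4) - 36) = √((1/15 - 1*45/4) - 36) = √((1/15 - 45/4) - 36) = √(-671/60 - 36) = √(-2831/60) = I*√42465/30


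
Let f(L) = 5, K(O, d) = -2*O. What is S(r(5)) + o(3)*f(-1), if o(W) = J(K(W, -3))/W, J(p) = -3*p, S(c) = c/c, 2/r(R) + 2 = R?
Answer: 31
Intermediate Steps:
r(R) = 2/(-2 + R)
S(c) = 1
o(W) = 6 (o(W) = (-(-6)*W)/W = (6*W)/W = 6)
S(r(5)) + o(3)*f(-1) = 1 + 6*5 = 1 + 30 = 31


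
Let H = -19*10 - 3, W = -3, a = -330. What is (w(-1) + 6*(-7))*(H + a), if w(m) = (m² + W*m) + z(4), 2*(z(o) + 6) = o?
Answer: 21966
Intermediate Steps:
z(o) = -6 + o/2
H = -193 (H = -190 - 3 = -193)
w(m) = -4 + m² - 3*m (w(m) = (m² - 3*m) + (-6 + (½)*4) = (m² - 3*m) + (-6 + 2) = (m² - 3*m) - 4 = -4 + m² - 3*m)
(w(-1) + 6*(-7))*(H + a) = ((-4 + (-1)² - 3*(-1)) + 6*(-7))*(-193 - 330) = ((-4 + 1 + 3) - 42)*(-523) = (0 - 42)*(-523) = -42*(-523) = 21966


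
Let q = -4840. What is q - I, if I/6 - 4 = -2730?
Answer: 11516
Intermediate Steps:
I = -16356 (I = 24 + 6*(-2730) = 24 - 16380 = -16356)
q - I = -4840 - 1*(-16356) = -4840 + 16356 = 11516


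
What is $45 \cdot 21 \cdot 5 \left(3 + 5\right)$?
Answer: $37800$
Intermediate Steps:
$45 \cdot 21 \cdot 5 \left(3 + 5\right) = 945 \cdot 5 \cdot 8 = 945 \cdot 40 = 37800$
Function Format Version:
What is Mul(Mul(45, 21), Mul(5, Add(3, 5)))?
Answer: 37800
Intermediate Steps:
Mul(Mul(45, 21), Mul(5, Add(3, 5))) = Mul(945, Mul(5, 8)) = Mul(945, 40) = 37800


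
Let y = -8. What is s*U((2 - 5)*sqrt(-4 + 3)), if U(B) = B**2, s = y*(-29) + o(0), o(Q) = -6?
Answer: -2034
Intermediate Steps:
s = 226 (s = -8*(-29) - 6 = 232 - 6 = 226)
s*U((2 - 5)*sqrt(-4 + 3)) = 226*((2 - 5)*sqrt(-4 + 3))**2 = 226*(-3*I)**2 = 226*(-9) = -2034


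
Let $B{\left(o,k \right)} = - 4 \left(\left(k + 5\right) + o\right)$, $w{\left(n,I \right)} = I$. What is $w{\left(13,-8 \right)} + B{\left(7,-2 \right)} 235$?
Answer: $-9408$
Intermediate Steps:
$B{\left(o,k \right)} = -20 - 4 k - 4 o$ ($B{\left(o,k \right)} = - 4 \left(\left(5 + k\right) + o\right) = - 4 \left(5 + k + o\right) = -20 - 4 k - 4 o$)
$w{\left(13,-8 \right)} + B{\left(7,-2 \right)} 235 = -8 + \left(-20 - -8 - 28\right) 235 = -8 + \left(-20 + 8 - 28\right) 235 = -8 - 9400 = -9408$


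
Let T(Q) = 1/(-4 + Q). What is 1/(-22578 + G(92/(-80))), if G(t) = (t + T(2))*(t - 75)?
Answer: -400/8980941 ≈ -4.4539e-5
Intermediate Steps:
G(t) = (-75 + t)*(-1/2 + t) (G(t) = (t + 1/(-4 + 2))*(t - 75) = (t + 1/(-2))*(-75 + t) = (t - 1/2)*(-75 + t) = (-1/2 + t)*(-75 + t) = (-75 + t)*(-1/2 + t))
1/(-22578 + G(92/(-80))) = 1/(-22578 + (75/2 + (92/(-80))**2 - 6946/(-80))) = 1/(-22578 + (75/2 + (92*(-1/80))**2 - 6946*(-1)/80)) = 1/(-22578 + (75/2 + (-23/20)**2 - 151/2*(-23/20))) = 1/(-22578 + (75/2 + 529/400 + 3473/40)) = 1/(-22578 + 50259/400) = 1/(-8980941/400) = -400/8980941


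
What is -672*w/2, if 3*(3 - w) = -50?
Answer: -6608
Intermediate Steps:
w = 59/3 (w = 3 - 1/3*(-50) = 3 + 50/3 = 59/3 ≈ 19.667)
-672*w/2 = -13216/2 = -672*59/6 = -6608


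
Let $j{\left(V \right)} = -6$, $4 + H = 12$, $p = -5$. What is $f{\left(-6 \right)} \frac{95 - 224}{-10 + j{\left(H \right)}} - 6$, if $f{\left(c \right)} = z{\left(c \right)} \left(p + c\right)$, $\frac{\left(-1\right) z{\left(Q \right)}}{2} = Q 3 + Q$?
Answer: $-4263$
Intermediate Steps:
$H = 8$ ($H = -4 + 12 = 8$)
$z{\left(Q \right)} = - 8 Q$ ($z{\left(Q \right)} = - 2 \left(Q 3 + Q\right) = - 2 \left(3 Q + Q\right) = - 2 \cdot 4 Q = - 8 Q$)
$f{\left(c \right)} = - 8 c \left(-5 + c\right)$
$f{\left(-6 \right)} \frac{95 - 224}{-10 + j{\left(H \right)}} - 6 = 8 \left(-6\right) \left(5 - -6\right) \frac{95 - 224}{-10 - 6} - 6 = 8 \left(-6\right) \left(5 + 6\right) \left(- \frac{129}{-16}\right) - 6 = 8 \left(-6\right) 11 \left(\left(-129\right) \left(- \frac{1}{16}\right)\right) - 6 = \left(-528\right) \frac{129}{16} - 6 = -4257 - 6 = -4263$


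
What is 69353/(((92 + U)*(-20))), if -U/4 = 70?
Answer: 69353/3760 ≈ 18.445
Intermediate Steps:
U = -280 (U = -4*70 = -280)
69353/(((92 + U)*(-20))) = 69353/(((92 - 280)*(-20))) = 69353/((-188*(-20))) = 69353/3760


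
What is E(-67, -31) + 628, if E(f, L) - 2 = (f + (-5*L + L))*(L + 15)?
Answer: -282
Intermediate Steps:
E(f, L) = 2 + (15 + L)*(f - 4*L) (E(f, L) = 2 + (f + (-5*L + L))*(L + 15) = 2 + (f - 4*L)*(15 + L) = 2 + (15 + L)*(f - 4*L))
E(-67, -31) + 628 = (2 - 60*(-31) - 4*(-31)² + 15*(-67) - 31*(-67)) + 628 = (2 + 1860 - 4*961 - 1005 + 2077) + 628 = (2 + 1860 - 3844 - 1005 + 2077) + 628 = -910 + 628 = -282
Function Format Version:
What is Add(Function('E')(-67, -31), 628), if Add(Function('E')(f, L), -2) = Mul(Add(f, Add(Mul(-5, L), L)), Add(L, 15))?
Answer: -282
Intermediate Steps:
Function('E')(f, L) = Add(2, Mul(Add(15, L), Add(f, Mul(-4, L)))) (Function('E')(f, L) = Add(2, Mul(Add(f, Add(Mul(-5, L), L)), Add(L, 15))) = Add(2, Mul(Add(f, Mul(-4, L)), Add(15, L))) = Add(2, Mul(Add(15, L), Add(f, Mul(-4, L)))))
Add(Function('E')(-67, -31), 628) = Add(Add(2, Mul(-60, -31), Mul(-4, Pow(-31, 2)), Mul(15, -67), Mul(-31, -67)), 628) = Add(Add(2, 1860, Mul(-4, 961), -1005, 2077), 628) = Add(Add(2, 1860, -3844, -1005, 2077), 628) = Add(-910, 628) = -282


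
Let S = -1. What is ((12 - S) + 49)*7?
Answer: 434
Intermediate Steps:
((12 - S) + 49)*7 = ((12 - 1*(-1)) + 49)*7 = ((12 + 1) + 49)*7 = (13 + 49)*7 = 62*7 = 434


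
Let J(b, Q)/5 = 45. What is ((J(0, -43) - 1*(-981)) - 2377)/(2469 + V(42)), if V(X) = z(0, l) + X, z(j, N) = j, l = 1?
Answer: -1171/2511 ≈ -0.46635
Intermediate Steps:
V(X) = X (V(X) = 0 + X = X)
J(b, Q) = 225 (J(b, Q) = 5*45 = 225)
((J(0, -43) - 1*(-981)) - 2377)/(2469 + V(42)) = ((225 - 1*(-981)) - 2377)/(2469 + 42) = ((225 + 981) - 2377)/2511 = (1206 - 2377)*(1/2511) = -1171*1/2511 = -1171/2511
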